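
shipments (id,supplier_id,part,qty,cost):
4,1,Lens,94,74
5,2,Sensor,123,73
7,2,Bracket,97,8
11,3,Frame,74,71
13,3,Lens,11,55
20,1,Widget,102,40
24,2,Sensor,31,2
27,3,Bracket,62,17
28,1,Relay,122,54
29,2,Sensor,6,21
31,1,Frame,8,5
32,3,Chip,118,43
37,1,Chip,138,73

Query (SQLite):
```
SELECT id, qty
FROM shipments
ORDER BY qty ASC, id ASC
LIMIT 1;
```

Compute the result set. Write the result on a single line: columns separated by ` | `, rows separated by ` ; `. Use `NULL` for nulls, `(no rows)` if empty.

Sort by qty asc, tiebreak id asc: (6, id=29), (8, id=31), (11, id=13), (31, id=24) …. Take first 1.

29 | 6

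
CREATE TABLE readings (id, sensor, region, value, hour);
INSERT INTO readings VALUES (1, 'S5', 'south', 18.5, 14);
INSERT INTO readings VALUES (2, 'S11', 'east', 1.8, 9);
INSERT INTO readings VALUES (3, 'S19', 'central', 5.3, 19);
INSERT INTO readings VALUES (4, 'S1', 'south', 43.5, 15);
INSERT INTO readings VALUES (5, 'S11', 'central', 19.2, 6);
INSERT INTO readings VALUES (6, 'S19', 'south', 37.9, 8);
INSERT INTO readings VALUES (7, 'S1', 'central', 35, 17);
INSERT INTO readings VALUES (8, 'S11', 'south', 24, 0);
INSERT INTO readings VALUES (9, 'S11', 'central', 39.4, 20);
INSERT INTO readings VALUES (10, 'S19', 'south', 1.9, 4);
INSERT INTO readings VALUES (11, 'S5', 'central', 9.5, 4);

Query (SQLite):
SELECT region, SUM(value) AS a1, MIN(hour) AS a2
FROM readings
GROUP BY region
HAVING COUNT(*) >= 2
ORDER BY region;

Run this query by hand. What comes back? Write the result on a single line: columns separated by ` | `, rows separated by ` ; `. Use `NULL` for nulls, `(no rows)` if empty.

Group readings by region.
Per group compute: SUM(value), MIN(hour).
HAVING: drop groups with fewer than 2 rows.
  central: ids {3, 5, 7, 9, 11} → SUM(value)=108.4, MIN(hour)=4
  east: ids {2} → SUM(value)=1.8, MIN(hour)=9
  south: ids {1, 4, 6, 8, 10} → SUM(value)=125.8, MIN(hour)=0

central | 108.4 | 4 ; south | 125.8 | 0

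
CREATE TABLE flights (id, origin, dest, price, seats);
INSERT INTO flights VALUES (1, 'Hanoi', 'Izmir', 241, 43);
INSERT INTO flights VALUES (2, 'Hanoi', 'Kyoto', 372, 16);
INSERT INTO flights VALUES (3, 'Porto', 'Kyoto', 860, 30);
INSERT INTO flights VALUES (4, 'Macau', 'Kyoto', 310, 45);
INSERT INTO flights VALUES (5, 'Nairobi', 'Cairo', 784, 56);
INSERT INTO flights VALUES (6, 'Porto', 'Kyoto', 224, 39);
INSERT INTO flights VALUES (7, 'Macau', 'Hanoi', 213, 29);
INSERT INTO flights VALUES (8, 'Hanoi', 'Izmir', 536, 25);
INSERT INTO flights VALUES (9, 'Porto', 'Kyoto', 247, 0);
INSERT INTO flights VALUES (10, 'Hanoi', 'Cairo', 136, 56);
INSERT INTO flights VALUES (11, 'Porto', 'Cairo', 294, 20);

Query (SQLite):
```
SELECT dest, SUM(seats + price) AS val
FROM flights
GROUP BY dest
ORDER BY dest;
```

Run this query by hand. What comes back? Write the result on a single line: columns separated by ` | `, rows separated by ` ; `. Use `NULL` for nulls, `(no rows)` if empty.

For each row compute seats + price.
Group by dest; take SUM of the expression per group.
  Cairo: ids {5, 10, 11} → SUM(seats + price)=1346
  Hanoi: ids {7} → SUM(seats + price)=242
  Izmir: ids {1, 8} → SUM(seats + price)=845
  Kyoto: ids {2, 3, 4, 6, 9} → SUM(seats + price)=2143

Cairo | 1346 ; Hanoi | 242 ; Izmir | 845 ; Kyoto | 2143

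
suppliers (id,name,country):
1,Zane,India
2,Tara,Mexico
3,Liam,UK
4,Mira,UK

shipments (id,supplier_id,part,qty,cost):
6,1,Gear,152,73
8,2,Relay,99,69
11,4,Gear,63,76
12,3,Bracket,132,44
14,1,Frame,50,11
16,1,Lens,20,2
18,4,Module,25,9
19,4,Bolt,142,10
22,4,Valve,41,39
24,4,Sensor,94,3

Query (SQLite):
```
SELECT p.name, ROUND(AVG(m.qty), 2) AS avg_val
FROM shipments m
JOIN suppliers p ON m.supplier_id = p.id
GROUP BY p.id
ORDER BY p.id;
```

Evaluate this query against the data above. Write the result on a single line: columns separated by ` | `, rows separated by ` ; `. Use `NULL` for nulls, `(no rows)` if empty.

Zane | 74 ; Tara | 99 ; Liam | 132 ; Mira | 73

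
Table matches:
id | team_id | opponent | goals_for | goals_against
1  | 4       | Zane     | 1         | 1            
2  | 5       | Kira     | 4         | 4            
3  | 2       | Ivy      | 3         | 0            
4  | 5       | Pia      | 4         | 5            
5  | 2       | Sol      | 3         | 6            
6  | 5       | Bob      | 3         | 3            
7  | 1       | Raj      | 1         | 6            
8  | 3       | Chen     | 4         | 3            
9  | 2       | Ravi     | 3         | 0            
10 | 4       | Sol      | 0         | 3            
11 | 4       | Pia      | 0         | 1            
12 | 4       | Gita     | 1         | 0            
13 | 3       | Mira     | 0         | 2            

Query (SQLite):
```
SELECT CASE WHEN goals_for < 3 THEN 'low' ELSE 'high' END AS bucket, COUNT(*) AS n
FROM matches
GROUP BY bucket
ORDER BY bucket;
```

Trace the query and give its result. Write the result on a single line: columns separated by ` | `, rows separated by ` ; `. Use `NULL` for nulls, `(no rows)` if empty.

high | 7 ; low | 6

Bucket rows by goals_for < 3 → 'low' else 'high'; count each bucket.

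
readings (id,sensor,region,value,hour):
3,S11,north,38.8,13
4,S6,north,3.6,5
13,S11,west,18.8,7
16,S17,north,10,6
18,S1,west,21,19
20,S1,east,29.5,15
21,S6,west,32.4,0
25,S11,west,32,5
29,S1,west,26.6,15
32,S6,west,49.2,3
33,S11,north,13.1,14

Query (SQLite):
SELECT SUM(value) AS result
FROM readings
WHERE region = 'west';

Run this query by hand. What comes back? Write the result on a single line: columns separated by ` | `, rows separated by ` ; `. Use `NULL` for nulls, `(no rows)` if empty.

Rows where region='west' → value values: [18.8, 21, 32.4, 32, 26.6, 49.2].
SUM of non-NULL values = 180.

180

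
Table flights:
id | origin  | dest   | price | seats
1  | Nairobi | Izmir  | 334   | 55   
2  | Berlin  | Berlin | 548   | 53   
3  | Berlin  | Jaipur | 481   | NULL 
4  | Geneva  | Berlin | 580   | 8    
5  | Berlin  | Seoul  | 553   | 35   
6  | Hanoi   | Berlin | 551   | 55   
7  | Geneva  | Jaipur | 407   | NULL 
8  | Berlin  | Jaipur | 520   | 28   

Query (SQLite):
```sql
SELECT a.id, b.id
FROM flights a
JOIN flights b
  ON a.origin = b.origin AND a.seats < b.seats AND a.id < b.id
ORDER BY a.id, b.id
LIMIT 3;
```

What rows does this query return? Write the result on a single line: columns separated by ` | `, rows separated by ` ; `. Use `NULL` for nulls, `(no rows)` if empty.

(no rows)

Pairs (a,b) with same origin, a.seats < b.seats, a.id < b.id.
origin groups: Berlin:{2,3,5,8} Geneva:{4,7} Hanoi:{6} Nairobi:{1}
Ordered by (a.id, b.id); first 3.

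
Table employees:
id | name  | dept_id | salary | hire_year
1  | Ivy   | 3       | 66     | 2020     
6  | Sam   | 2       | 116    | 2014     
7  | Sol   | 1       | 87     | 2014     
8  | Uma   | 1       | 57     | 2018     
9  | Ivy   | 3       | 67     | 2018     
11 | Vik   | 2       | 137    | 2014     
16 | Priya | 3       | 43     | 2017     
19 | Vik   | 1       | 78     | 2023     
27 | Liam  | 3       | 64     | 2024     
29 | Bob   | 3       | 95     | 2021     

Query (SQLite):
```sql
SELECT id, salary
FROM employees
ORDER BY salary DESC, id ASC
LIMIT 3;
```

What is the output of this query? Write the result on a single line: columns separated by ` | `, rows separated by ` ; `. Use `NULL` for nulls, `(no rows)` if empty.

11 | 137 ; 6 | 116 ; 29 | 95

Sort by salary desc, tiebreak id asc: (137, id=11), (116, id=6), (95, id=29), (87, id=7), (78, id=19), (67, id=9) …. Take first 3.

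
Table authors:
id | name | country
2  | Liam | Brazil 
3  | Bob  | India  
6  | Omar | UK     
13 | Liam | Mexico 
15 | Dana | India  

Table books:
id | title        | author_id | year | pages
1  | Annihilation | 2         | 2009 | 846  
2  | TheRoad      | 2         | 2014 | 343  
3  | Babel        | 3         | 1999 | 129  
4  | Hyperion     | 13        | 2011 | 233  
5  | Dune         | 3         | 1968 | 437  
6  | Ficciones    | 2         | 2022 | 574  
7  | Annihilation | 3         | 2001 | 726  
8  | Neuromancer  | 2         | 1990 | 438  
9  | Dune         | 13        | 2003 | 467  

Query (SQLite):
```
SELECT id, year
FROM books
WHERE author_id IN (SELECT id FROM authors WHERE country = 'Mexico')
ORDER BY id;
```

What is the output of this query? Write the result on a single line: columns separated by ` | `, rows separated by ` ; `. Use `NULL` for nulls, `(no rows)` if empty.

Inner query: authors.id where country = 'Mexico'.
Outer: keep books rows whose author_id is in that set.
Inner query → {13}

4 | 2011 ; 9 | 2003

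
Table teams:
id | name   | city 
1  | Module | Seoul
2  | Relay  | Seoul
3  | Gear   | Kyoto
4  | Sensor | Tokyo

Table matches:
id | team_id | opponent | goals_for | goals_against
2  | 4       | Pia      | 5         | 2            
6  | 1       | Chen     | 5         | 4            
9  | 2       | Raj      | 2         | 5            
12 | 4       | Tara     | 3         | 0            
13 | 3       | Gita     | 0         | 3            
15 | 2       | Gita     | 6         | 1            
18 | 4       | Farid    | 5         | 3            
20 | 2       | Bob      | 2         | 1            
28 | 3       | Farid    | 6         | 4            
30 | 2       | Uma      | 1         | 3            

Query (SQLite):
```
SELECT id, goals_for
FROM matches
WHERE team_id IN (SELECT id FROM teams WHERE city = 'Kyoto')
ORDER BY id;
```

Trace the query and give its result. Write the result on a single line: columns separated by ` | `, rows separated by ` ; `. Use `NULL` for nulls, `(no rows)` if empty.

Inner query: teams.id where city = 'Kyoto'.
Outer: keep matches rows whose team_id is in that set.
Inner query → {3}

13 | 0 ; 28 | 6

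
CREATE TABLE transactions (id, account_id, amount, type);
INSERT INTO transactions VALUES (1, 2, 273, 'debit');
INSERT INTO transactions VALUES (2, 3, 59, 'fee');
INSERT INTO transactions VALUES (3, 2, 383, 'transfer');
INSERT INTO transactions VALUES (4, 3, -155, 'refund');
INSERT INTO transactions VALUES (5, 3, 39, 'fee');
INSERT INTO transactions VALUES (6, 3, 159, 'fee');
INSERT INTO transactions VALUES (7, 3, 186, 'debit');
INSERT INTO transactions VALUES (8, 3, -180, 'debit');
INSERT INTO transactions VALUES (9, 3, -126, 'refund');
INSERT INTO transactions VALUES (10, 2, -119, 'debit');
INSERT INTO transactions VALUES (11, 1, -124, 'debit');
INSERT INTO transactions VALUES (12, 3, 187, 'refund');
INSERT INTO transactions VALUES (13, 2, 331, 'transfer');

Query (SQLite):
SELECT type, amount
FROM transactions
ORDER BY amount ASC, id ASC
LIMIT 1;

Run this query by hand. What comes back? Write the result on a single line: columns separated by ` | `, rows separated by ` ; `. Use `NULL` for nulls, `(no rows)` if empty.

debit | -180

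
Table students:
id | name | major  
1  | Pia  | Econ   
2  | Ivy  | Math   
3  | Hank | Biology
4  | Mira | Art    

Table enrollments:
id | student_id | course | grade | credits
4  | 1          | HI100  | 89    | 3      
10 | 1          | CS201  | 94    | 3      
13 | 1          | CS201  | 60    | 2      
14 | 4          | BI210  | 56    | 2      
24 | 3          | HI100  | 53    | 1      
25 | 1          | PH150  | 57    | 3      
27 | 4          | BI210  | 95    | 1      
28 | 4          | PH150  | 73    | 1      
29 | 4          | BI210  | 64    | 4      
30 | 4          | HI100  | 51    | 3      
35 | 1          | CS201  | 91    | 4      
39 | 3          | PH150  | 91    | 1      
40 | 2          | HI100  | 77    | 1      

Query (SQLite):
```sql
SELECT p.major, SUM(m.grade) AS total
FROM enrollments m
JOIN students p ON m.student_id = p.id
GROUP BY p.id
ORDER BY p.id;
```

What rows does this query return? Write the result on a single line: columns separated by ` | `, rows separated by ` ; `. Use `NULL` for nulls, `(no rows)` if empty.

Econ | 391 ; Math | 77 ; Biology | 144 ; Art | 339

Join each enrollments row to its students via student_id.
Group joined rows by students.id; compute SUM(m.grade) per group.
  1: ids {4, 10, 13, 25, 35} → SUM(m.grade)=391
  2: ids {40} → SUM(m.grade)=77
  3: ids {24, 39} → SUM(m.grade)=144
  4: ids {14, 27, 28, 29, 30} → SUM(m.grade)=339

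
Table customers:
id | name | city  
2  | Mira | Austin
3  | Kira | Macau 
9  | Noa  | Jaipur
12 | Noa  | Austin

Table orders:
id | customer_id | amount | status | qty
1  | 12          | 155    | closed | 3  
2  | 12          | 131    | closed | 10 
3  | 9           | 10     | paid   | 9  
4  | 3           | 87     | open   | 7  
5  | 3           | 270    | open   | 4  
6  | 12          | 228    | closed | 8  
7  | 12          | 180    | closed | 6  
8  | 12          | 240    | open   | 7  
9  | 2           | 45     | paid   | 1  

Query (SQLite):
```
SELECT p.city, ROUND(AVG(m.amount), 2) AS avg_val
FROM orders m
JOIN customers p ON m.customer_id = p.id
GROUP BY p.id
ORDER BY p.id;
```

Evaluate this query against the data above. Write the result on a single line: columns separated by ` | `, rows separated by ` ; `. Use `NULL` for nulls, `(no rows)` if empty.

Austin | 45 ; Macau | 178.5 ; Jaipur | 10 ; Austin | 186.8

Join each orders row to its customers via customer_id.
Group joined rows by customers.id; compute ROUND(AVG(m.amount), 2) per group.
  2: ids {9} → ROUND(AVG(m.amount), 2)=45
  3: ids {4, 5} → ROUND(AVG(m.amount), 2)=178.5
  9: ids {3} → ROUND(AVG(m.amount), 2)=10
  12: ids {1, 2, 6, 7, 8} → ROUND(AVG(m.amount), 2)=186.8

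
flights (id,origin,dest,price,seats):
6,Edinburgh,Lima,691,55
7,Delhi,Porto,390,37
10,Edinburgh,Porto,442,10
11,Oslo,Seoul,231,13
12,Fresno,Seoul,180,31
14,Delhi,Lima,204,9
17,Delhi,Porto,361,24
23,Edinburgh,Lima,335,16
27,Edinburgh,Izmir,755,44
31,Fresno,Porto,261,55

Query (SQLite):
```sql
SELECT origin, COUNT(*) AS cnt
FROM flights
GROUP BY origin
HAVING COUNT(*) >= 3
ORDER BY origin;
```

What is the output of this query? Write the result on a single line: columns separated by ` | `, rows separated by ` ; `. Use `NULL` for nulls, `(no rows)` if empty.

Delhi | 3 ; Edinburgh | 4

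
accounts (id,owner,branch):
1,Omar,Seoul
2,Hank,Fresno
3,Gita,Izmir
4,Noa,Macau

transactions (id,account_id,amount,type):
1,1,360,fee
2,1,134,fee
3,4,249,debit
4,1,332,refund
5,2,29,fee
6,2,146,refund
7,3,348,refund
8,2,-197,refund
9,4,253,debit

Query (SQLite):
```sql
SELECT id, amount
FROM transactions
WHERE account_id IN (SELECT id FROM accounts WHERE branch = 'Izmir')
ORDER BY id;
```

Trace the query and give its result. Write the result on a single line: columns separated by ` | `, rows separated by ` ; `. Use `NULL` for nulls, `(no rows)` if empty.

Inner query: accounts.id where branch = 'Izmir'.
Outer: keep transactions rows whose account_id is in that set.
Inner query → {3}

7 | 348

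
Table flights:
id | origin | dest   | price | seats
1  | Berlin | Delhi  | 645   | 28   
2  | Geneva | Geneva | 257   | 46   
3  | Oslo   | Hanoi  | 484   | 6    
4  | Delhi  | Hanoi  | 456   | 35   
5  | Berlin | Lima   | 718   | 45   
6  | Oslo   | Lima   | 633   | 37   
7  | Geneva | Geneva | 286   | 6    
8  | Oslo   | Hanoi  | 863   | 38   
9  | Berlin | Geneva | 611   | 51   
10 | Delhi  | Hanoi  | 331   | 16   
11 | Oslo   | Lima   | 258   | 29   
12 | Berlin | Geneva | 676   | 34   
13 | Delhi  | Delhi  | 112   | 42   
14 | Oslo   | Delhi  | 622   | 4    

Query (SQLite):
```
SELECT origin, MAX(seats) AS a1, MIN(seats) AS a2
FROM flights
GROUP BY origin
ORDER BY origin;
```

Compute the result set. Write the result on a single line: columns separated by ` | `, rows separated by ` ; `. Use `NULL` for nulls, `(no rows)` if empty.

Group flights by origin.
Per group compute: MAX(seats), MIN(seats).
  Berlin: ids {1, 5, 9, 12} → MAX(seats)=51, MIN(seats)=28
  Delhi: ids {4, 10, 13} → MAX(seats)=42, MIN(seats)=16
  Geneva: ids {2, 7} → MAX(seats)=46, MIN(seats)=6
  Oslo: ids {3, 6, 8, 11, 14} → MAX(seats)=38, MIN(seats)=4

Berlin | 51 | 28 ; Delhi | 42 | 16 ; Geneva | 46 | 6 ; Oslo | 38 | 4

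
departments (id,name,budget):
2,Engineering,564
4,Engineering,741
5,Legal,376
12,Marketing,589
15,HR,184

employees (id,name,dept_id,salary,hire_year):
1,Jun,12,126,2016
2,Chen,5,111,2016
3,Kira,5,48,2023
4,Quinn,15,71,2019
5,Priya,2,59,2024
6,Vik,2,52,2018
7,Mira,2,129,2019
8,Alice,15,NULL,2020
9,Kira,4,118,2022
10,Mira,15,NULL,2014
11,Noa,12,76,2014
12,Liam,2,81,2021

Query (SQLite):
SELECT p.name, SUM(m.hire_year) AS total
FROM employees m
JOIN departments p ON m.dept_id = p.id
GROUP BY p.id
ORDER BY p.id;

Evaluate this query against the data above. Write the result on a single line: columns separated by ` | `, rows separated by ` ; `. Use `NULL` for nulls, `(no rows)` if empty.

Engineering | 8082 ; Engineering | 2022 ; Legal | 4039 ; Marketing | 4030 ; HR | 6053

Join each employees row to its departments via dept_id.
Group joined rows by departments.id; compute SUM(m.hire_year) per group.
  2: ids {5, 6, 7, 12} → SUM(m.hire_year)=8082
  4: ids {9} → SUM(m.hire_year)=2022
  5: ids {2, 3} → SUM(m.hire_year)=4039
  12: ids {1, 11} → SUM(m.hire_year)=4030
  15: ids {4, 8, 10} → SUM(m.hire_year)=6053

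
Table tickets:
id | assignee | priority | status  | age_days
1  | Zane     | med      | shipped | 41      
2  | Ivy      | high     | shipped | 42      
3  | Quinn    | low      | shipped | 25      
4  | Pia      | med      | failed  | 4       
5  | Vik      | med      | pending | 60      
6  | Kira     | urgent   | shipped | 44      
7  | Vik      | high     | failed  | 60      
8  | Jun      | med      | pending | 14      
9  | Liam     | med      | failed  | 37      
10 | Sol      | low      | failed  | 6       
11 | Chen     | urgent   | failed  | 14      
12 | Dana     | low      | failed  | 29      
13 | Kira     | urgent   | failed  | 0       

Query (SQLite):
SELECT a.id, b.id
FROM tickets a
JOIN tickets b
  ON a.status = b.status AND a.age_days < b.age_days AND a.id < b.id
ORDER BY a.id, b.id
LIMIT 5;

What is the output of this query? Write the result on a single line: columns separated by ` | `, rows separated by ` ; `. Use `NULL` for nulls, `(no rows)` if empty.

1 | 2 ; 1 | 6 ; 2 | 6 ; 3 | 6 ; 4 | 7

Pairs (a,b) with same status, a.age_days < b.age_days, a.id < b.id.
status groups: failed:{4,7,9,10,11,12,13} pending:{5,8} shipped:{1,2,3,6}
Ordered by (a.id, b.id); first 5.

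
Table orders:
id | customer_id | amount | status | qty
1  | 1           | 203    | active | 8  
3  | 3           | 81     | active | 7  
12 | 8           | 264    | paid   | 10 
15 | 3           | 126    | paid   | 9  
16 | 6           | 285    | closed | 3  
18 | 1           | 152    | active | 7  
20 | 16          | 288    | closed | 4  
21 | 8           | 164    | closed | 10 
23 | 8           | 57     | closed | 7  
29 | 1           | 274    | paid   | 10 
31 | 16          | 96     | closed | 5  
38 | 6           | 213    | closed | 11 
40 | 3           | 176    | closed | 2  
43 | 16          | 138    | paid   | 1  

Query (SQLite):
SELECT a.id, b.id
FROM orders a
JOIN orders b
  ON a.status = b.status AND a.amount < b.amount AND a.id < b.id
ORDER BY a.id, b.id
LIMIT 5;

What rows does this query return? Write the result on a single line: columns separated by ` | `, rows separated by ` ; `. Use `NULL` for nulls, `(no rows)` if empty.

3 | 18 ; 12 | 29 ; 15 | 29 ; 15 | 43 ; 16 | 20

Pairs (a,b) with same status, a.amount < b.amount, a.id < b.id.
status groups: active:{1,3,18} closed:{16,20,21,23,31,38,40} paid:{12,15,29,43}
Ordered by (a.id, b.id); first 5.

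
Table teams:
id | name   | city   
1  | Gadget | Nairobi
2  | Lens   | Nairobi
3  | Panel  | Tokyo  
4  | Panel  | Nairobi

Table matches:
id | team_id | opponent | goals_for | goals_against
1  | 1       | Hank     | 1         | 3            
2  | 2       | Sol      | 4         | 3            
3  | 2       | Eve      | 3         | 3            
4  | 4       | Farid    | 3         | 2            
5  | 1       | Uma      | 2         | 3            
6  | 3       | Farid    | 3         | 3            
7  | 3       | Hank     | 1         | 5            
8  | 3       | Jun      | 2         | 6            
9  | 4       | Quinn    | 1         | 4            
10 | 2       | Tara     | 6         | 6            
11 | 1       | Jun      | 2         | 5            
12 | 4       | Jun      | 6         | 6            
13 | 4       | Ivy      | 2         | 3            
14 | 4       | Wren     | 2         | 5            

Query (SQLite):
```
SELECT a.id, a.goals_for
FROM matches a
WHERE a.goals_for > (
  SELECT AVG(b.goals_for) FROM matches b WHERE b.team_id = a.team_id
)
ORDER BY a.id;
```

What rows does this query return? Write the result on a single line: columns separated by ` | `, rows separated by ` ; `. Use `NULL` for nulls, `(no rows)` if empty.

4 | 3 ; 5 | 2 ; 6 | 3 ; 10 | 6 ; 11 | 2 ; 12 | 6

For each matches row a, compute AVG(goals_for) over rows sharing a.team_id.
Keep row a if a.goals_for > that per-group AVG.
  team_id=1: AVG(goals_for) = 1.666667
  team_id=2: AVG(goals_for) = 4.333333
  team_id=3: AVG(goals_for) = 2.0
  team_id=4: AVG(goals_for) = 2.8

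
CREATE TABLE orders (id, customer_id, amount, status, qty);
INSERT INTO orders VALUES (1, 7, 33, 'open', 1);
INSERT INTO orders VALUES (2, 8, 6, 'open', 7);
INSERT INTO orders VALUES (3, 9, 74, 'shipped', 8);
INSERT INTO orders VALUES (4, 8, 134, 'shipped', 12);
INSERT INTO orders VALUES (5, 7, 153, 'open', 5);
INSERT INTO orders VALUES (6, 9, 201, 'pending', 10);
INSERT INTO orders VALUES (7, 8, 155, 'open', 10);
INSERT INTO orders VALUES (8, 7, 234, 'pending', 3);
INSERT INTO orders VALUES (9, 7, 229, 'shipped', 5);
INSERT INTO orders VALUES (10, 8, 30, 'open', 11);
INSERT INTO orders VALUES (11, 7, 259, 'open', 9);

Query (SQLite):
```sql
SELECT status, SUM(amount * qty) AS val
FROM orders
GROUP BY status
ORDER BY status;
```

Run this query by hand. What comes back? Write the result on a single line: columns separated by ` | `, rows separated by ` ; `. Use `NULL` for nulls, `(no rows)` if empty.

open | 5051 ; pending | 2712 ; shipped | 3345

For each row compute amount * qty.
Group by status; take SUM of the expression per group.
  open: ids {1, 2, 5, 7, 10, 11} → SUM(amount * qty)=5051
  pending: ids {6, 8} → SUM(amount * qty)=2712
  shipped: ids {3, 4, 9} → SUM(amount * qty)=3345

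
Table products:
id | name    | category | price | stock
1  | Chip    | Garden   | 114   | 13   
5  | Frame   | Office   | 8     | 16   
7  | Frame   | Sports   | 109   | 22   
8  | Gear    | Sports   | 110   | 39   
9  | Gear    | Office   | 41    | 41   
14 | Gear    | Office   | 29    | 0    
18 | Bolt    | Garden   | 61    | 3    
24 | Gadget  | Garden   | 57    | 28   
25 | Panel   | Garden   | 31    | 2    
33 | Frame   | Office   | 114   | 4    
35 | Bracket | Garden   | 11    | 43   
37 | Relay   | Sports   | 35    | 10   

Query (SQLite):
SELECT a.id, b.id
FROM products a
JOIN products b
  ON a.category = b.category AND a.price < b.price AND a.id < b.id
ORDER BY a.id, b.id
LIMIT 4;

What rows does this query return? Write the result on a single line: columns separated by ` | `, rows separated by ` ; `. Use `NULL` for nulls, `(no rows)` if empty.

Pairs (a,b) with same category, a.price < b.price, a.id < b.id.
category groups: Garden:{1,18,24,25,35} Office:{5,9,14,33} Sports:{7,8,37}
Ordered by (a.id, b.id); first 4.

5 | 9 ; 5 | 14 ; 5 | 33 ; 7 | 8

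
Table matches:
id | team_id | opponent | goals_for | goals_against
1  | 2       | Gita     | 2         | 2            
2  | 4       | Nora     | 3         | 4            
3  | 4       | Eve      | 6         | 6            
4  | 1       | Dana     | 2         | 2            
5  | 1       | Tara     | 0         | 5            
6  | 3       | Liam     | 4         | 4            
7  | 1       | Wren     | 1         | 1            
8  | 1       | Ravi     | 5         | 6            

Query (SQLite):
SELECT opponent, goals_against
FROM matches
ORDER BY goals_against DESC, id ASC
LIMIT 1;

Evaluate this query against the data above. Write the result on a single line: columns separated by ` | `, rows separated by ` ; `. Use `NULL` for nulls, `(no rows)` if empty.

Sort by goals_against desc, tiebreak id asc: (6, id=3), (6, id=8), (5, id=5), (4, id=2) …. Take first 1.

Eve | 6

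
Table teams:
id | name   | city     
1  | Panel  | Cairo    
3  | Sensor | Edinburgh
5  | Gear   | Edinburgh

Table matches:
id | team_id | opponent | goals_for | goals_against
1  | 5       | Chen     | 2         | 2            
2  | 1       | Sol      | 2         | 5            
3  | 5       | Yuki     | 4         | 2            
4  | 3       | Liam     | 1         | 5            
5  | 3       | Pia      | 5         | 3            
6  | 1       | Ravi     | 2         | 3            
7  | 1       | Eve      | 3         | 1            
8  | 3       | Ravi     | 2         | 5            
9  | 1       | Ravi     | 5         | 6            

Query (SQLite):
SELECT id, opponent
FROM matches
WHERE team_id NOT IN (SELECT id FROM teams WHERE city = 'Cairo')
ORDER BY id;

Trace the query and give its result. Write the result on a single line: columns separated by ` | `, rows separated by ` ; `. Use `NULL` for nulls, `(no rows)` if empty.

1 | Chen ; 3 | Yuki ; 4 | Liam ; 5 | Pia ; 8 | Ravi

Inner query: teams.id where city = 'Cairo'.
Outer: keep matches rows whose team_id is not in that set.
Inner query → {1}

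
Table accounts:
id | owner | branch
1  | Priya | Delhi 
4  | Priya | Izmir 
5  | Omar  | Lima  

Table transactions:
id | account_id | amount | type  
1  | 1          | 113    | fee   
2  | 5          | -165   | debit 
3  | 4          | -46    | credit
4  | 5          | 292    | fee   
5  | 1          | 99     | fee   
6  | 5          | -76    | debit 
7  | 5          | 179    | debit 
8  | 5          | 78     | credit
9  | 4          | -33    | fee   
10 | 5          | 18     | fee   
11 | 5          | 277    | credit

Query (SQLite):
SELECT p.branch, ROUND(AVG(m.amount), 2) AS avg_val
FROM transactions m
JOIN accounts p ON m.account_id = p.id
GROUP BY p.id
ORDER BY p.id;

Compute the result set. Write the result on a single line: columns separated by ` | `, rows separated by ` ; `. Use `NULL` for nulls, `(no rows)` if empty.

Join each transactions row to its accounts via account_id.
Group joined rows by accounts.id; compute ROUND(AVG(m.amount), 2) per group.
  1: ids {1, 5} → ROUND(AVG(m.amount), 2)=106
  4: ids {3, 9} → ROUND(AVG(m.amount), 2)=-39.5
  5: ids {2, 4, 6, 7, 8, 10, 11} → ROUND(AVG(m.amount), 2)=86.14

Delhi | 106 ; Izmir | -39.5 ; Lima | 86.14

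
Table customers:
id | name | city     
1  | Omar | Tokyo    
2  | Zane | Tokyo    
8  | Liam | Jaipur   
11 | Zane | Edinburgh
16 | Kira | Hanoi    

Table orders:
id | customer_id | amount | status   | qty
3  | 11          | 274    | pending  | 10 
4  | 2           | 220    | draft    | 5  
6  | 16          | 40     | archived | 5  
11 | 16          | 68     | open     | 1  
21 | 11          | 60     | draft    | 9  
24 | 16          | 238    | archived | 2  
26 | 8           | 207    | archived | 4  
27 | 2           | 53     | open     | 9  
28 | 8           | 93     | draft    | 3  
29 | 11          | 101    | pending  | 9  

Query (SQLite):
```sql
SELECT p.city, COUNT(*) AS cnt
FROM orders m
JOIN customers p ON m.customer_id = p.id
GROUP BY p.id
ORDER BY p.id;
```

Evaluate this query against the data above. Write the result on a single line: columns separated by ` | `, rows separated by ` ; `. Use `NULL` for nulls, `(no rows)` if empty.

Tokyo | 2 ; Jaipur | 2 ; Edinburgh | 3 ; Hanoi | 3

Join each orders row to its customers via customer_id.
Group joined rows by customers.id; compute COUNT(*) per group.
  2: ids {4, 27} → COUNT(*)=2
  8: ids {26, 28} → COUNT(*)=2
  11: ids {3, 21, 29} → COUNT(*)=3
  16: ids {6, 11, 24} → COUNT(*)=3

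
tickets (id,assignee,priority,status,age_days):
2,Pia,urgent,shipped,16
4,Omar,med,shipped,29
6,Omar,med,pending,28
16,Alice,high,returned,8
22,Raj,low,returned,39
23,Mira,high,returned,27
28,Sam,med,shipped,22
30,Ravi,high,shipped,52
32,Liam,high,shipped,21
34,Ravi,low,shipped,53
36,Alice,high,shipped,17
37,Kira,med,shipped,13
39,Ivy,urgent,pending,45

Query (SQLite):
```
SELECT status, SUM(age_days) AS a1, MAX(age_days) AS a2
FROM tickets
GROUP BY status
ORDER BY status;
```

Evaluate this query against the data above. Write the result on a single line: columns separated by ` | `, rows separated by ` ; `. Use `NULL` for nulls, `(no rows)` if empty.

Group tickets by status.
Per group compute: SUM(age_days), MAX(age_days).
  pending: ids {6, 39} → SUM(age_days)=73, MAX(age_days)=45
  returned: ids {16, 22, 23} → SUM(age_days)=74, MAX(age_days)=39
  shipped: ids {2, 4, 28, 30, 32, 34, 36, 37} → SUM(age_days)=223, MAX(age_days)=53

pending | 73 | 45 ; returned | 74 | 39 ; shipped | 223 | 53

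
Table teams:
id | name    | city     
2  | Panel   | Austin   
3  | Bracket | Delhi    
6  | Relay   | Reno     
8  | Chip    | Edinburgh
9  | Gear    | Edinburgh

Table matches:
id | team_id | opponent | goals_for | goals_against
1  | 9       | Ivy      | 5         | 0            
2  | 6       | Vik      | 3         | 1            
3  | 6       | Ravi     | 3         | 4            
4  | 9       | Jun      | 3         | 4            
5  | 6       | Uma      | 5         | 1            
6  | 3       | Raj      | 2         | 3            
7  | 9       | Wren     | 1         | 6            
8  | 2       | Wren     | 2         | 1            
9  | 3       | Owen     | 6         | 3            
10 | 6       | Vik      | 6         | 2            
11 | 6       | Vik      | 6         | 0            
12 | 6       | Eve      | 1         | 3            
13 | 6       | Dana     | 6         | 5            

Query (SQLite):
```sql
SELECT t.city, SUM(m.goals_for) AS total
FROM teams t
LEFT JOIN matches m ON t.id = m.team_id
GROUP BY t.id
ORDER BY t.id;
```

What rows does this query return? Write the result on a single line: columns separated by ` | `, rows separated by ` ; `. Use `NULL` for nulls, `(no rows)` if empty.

LEFT JOIN keeps every teams row; unmatched ones get NULL for matches columns.
Group by teams.id and compute SUM(m.goals_for). SUM over an all-NULL group is NULL.
  2: ids {8} → SUM(m.goals_for)=2
  3: ids {6, 9} → SUM(m.goals_for)=8
  6: ids {2, 3, 5, 10, 11, 12, 13} → SUM(m.goals_for)=30
  8: ids {—} → SUM(m.goals_for)=NULL
  9: ids {1, 4, 7} → SUM(m.goals_for)=9

Austin | 2 ; Delhi | 8 ; Reno | 30 ; Edinburgh | NULL ; Edinburgh | 9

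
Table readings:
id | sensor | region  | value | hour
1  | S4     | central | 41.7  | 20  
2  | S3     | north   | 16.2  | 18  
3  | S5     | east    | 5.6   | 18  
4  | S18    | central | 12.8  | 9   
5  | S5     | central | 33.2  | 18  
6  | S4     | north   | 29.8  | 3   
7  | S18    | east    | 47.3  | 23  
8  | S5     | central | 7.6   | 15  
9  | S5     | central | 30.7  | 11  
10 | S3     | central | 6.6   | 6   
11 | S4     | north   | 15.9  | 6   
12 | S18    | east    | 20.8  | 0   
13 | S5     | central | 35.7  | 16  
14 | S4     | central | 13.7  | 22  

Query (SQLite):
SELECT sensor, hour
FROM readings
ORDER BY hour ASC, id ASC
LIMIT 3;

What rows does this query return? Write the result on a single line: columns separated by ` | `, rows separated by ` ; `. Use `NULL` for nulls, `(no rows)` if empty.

S18 | 0 ; S4 | 3 ; S3 | 6

Sort by hour asc, tiebreak id asc: (0, id=12), (3, id=6), (6, id=10), (6, id=11), (9, id=4), (11, id=9) …. Take first 3.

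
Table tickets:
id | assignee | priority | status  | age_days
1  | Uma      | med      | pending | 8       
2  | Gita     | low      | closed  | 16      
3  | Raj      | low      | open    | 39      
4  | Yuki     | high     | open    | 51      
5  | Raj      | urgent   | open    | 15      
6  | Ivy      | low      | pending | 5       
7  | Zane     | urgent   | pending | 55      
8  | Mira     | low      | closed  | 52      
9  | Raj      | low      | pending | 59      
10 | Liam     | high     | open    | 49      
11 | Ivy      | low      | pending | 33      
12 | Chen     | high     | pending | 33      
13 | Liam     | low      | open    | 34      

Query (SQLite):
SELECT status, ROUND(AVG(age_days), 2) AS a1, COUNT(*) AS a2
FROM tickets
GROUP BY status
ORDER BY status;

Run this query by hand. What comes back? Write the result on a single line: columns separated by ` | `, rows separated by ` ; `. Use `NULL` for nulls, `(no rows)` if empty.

Group tickets by status.
Per group compute: ROUND(AVG(age_days), 2), COUNT(*).
  closed: ids {2, 8} → ROUND(AVG(age_days), 2)=34, COUNT(*)=2
  open: ids {3, 4, 5, 10, 13} → ROUND(AVG(age_days), 2)=37.6, COUNT(*)=5
  pending: ids {1, 6, 7, 9, 11, 12} → ROUND(AVG(age_days), 2)=32.17, COUNT(*)=6

closed | 34 | 2 ; open | 37.6 | 5 ; pending | 32.17 | 6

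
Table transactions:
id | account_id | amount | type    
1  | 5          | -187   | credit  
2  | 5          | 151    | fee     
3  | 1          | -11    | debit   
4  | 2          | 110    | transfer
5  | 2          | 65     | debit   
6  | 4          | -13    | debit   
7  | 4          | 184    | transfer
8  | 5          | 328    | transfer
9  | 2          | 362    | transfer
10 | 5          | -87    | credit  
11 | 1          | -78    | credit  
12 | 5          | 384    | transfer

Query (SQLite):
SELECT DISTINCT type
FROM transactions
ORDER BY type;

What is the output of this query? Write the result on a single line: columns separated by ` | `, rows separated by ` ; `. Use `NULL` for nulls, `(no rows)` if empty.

credit ; debit ; fee ; transfer

Collect distinct type values from transactions.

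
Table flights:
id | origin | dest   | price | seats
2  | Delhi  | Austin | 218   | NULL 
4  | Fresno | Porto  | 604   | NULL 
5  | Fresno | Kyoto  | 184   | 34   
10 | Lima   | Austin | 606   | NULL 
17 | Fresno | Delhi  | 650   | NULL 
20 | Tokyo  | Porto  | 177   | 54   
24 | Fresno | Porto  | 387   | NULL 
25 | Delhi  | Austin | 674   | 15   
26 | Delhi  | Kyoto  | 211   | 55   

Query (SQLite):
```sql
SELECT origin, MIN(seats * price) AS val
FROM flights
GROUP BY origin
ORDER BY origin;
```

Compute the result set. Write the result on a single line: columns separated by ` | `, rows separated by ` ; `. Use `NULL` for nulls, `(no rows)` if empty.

Delhi | 10110 ; Fresno | 6256 ; Lima | NULL ; Tokyo | 9558

For each row compute seats * price.
Group by origin; take MIN of the expression per group.
  Delhi: ids {2, 25, 26} → MIN(seats * price)=10110
  Fresno: ids {4, 5, 17, 24} → MIN(seats * price)=6256
  Lima: ids {10} → MIN(seats * price)=NULL
  Tokyo: ids {20} → MIN(seats * price)=9558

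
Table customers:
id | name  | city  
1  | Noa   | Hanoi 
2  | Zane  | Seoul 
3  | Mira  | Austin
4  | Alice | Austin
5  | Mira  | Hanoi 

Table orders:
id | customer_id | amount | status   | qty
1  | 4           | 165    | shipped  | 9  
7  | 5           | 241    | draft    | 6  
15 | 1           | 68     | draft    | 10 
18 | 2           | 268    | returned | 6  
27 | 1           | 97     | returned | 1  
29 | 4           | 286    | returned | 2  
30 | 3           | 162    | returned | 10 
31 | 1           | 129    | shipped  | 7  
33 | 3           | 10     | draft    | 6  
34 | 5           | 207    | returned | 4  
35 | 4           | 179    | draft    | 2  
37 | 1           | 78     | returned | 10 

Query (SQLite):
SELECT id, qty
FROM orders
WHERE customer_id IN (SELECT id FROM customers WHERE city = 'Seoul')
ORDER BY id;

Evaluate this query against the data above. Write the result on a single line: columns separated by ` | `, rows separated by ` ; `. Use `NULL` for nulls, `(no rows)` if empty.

Inner query: customers.id where city = 'Seoul'.
Outer: keep orders rows whose customer_id is in that set.
Inner query → {2}

18 | 6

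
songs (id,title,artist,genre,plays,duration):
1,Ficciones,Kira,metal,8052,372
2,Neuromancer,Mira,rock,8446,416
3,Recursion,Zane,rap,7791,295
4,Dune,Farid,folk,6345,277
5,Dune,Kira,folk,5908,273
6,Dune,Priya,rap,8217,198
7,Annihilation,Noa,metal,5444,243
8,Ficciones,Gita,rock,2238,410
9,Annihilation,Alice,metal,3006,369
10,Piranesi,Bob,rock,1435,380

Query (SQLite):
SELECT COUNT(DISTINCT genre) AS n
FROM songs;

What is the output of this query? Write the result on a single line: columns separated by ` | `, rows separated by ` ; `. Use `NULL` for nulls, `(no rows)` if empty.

Count distinct non-NULL genre values.

4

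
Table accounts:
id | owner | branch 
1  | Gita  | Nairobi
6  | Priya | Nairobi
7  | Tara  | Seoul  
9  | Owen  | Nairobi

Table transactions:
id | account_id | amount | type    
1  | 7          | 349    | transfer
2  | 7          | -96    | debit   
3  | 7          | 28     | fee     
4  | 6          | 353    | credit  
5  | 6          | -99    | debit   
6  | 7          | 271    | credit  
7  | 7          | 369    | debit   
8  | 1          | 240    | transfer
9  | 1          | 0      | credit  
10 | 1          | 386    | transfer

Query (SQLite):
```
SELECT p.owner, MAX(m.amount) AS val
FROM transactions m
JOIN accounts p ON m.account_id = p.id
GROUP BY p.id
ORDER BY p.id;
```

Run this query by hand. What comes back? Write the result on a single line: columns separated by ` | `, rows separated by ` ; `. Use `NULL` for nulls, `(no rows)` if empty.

Join each transactions row to its accounts via account_id.
Group joined rows by accounts.id; compute MAX(m.amount) per group.
  1: ids {8, 9, 10} → MAX(m.amount)=386
  6: ids {4, 5} → MAX(m.amount)=353
  7: ids {1, 2, 3, 6, 7} → MAX(m.amount)=369

Gita | 386 ; Priya | 353 ; Tara | 369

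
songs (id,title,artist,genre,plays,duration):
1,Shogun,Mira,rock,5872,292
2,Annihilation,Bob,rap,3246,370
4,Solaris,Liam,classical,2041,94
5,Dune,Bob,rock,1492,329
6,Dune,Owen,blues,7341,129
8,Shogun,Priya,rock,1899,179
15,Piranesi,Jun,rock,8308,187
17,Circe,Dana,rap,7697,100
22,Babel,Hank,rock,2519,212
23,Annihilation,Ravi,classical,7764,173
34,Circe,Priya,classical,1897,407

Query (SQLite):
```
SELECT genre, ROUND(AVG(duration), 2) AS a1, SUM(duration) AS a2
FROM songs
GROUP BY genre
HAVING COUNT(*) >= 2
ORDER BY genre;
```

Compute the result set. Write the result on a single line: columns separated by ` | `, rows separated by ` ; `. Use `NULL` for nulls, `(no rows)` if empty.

classical | 224.67 | 674 ; rap | 235 | 470 ; rock | 239.8 | 1199

Group songs by genre.
Per group compute: ROUND(AVG(duration), 2), SUM(duration).
HAVING: drop groups with fewer than 2 rows.
  blues: ids {6} → ROUND(AVG(duration), 2)=129, SUM(duration)=129
  classical: ids {4, 23, 34} → ROUND(AVG(duration), 2)=224.67, SUM(duration)=674
  rap: ids {2, 17} → ROUND(AVG(duration), 2)=235, SUM(duration)=470
  rock: ids {1, 5, 8, 15, 22} → ROUND(AVG(duration), 2)=239.8, SUM(duration)=1199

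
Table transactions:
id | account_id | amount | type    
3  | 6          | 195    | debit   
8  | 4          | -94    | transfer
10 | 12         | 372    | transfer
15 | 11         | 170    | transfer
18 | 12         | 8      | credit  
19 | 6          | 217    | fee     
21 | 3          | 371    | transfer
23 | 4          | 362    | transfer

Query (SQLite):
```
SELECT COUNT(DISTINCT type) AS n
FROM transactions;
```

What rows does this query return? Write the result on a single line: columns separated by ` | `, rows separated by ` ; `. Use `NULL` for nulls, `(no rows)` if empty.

Count distinct non-NULL type values.

4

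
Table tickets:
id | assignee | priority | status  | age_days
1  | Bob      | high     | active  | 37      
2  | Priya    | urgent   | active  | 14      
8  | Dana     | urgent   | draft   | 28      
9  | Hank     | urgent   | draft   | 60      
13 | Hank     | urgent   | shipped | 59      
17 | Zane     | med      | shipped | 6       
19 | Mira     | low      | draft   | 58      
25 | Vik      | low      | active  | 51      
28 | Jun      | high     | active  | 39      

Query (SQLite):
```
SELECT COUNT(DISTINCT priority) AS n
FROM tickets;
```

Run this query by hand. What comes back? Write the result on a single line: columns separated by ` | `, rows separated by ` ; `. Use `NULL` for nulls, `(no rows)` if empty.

Count distinct non-NULL priority values.

4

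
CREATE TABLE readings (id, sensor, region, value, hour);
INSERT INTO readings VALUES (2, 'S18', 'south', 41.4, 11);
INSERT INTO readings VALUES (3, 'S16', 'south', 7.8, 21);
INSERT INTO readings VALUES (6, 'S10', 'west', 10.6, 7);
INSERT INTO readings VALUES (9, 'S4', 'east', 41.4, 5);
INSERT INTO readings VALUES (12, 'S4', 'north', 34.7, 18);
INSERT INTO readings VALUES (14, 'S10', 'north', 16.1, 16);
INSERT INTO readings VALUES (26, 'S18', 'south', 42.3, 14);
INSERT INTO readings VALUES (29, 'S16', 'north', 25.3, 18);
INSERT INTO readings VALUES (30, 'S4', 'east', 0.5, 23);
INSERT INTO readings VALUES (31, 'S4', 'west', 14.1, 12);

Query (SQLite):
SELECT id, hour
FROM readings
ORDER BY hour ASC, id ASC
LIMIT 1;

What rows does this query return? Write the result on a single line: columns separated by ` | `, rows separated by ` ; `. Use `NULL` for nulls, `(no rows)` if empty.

9 | 5

Sort by hour asc, tiebreak id asc: (5, id=9), (7, id=6), (11, id=2), (12, id=31) …. Take first 1.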